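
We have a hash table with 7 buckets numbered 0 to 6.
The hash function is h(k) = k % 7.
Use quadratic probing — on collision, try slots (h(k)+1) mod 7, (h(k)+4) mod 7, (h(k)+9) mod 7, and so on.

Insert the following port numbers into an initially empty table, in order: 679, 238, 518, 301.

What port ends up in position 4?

518

Insert 679: h=0, slot 0 empty => index 0.
Insert 238: h=0, slot 0 occupied => index 1.
Insert 518: h=0, slots 0,1 occupied => index 4.
Insert 301: h=0, slots 0,1,4 occupied => index 2.
Table: [679, 238, 301, _, 518, _, _]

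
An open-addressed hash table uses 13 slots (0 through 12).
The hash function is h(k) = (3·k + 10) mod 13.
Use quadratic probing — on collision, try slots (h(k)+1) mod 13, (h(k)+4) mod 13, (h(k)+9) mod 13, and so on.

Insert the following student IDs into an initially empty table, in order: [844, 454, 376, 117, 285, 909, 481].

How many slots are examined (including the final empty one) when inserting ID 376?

3

Insert 844: h=7, slot 7 empty -> index 7.
Insert 454: h=7, slot 7 occupied -> index 8.
Insert 376: h=7, slots 7,8 occupied -> index 11.
Insert 117: h=10, slot 10 empty -> index 10.
Insert 285: h=7, slots 7,8,11 occupied -> index 3.
Insert 909: h=7, slots 7,8,11,3,10 occupied -> index 6.
Insert 481: h=10, slots 10,11 occupied -> index 1.
Table: [., 481, ., 285, ., ., 909, 844, 454, ., 117, 376, .]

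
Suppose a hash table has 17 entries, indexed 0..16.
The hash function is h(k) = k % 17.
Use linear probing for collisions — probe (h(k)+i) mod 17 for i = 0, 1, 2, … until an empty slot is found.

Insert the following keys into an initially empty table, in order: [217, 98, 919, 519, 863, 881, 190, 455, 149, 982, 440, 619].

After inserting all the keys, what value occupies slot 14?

217 hashes to 13; slot 13 is free → place at 13.
98 hashes to 13; 13 taken → place at 14.
919 hashes to 1; slot 1 is free → place at 1.
519 hashes to 9; slot 9 is free → place at 9.
863 hashes to 13; 13,14 taken → place at 15.
881 hashes to 14; 14,15 taken → place at 16.
190 hashes to 3; slot 3 is free → place at 3.
455 hashes to 13; 13,14,15,16 taken → place at 0.
149 hashes to 13; 13,14,15,16,0,1 taken → place at 2.
982 hashes to 13; 13,14,15,16,0,1,2,3 taken → place at 4.
440 hashes to 15; 15,16,0,1,2,3,4 taken → place at 5.
619 hashes to 7; slot 7 is free → place at 7.
Table: [455, 919, 149, 190, 982, 440, —, 619, —, 519, —, —, —, 217, 98, 863, 881]

98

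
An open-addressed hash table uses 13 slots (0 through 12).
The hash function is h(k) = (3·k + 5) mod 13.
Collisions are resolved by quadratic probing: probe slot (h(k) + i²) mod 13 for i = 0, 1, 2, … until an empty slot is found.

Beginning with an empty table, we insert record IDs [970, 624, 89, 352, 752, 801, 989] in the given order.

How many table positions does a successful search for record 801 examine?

970 hashes to 3; slot 3 is free -> place at 3.
624 hashes to 5; slot 5 is free -> place at 5.
89 hashes to 12; slot 12 is free -> place at 12.
352 hashes to 8; slot 8 is free -> place at 8.
752 hashes to 12; 12 taken -> place at 0.
801 hashes to 3; 3 taken -> place at 4.
989 hashes to 8; 8 taken -> place at 9.
Table: [752, -, -, 970, 801, 624, -, -, 352, 989, -, -, 89]
Lookup 801: h=3, probe 3,4 → found at 4.

2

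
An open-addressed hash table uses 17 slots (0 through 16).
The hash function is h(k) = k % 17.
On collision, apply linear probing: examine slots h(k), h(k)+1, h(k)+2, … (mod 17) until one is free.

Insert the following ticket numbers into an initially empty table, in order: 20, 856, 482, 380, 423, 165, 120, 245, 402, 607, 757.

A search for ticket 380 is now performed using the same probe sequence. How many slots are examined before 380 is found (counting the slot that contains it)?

3

Insert 20: h=3, slot 3 empty => index 3.
Insert 856: h=6, slot 6 empty => index 6.
Insert 482: h=6, slot 6 occupied => index 7.
Insert 380: h=6, slots 6,7 occupied => index 8.
Insert 423: h=15, slot 15 empty => index 15.
Insert 165: h=12, slot 12 empty => index 12.
Insert 120: h=1, slot 1 empty => index 1.
Insert 245: h=7, slots 7,8 occupied => index 9.
Insert 402: h=11, slot 11 empty => index 11.
Insert 607: h=12, slot 12 occupied => index 13.
Insert 757: h=9, slot 9 occupied => index 10.
Table: [—, 120, —, 20, —, —, 856, 482, 380, 245, 757, 402, 165, 607, —, 423, —]
Lookup 380: h=6, probe 6,7,8 → found at 8.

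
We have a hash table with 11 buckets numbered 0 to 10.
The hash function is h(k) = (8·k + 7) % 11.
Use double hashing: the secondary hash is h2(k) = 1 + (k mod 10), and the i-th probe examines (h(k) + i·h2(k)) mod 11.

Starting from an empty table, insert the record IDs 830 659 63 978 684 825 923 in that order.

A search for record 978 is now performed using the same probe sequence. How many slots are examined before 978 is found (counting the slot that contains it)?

830 hashes to 3; slot 3 is free => place at 3.
659 hashes to 10; slot 10 is free => place at 10.
63 hashes to 5; slot 5 is free => place at 5.
978 hashes to 10, h2=9; 10 taken => place at 8.
684 hashes to 1; slot 1 is free => place at 1.
825 hashes to 7; slot 7 is free => place at 7.
923 hashes to 10, h2=4; 10,3,7 taken => place at 0.
Table: [923, 684, _, 830, _, 63, _, 825, 978, _, 659]
Lookup 978: h=10, h2=9, probe 10,8 → found at 8.

2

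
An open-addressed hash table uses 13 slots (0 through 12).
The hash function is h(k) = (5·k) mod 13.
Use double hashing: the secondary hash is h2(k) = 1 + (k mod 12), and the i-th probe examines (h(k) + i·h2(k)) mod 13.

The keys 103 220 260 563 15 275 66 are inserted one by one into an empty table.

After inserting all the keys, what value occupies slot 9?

260

Insert 103: h=8, slot 8 empty => index 8.
Insert 220: h=8, h2=5, slot 8 occupied => index 0.
Insert 260: h=0, h2=9, slot 0 occupied => index 9.
Insert 563: h=7, slot 7 empty => index 7.
Insert 15: h=10, slot 10 empty => index 10.
Insert 275: h=10, h2=12, slots 10,9,8,7 occupied => index 6.
Insert 66: h=5, slot 5 empty => index 5.
Table: [220, _, _, _, _, 66, 275, 563, 103, 260, 15, _, _]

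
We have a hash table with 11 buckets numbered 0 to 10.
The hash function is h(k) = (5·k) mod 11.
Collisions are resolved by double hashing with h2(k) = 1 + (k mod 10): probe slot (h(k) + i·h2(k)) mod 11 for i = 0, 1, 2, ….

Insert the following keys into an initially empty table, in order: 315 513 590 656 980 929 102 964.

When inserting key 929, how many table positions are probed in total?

315 hashes to 2; slot 2 is free -> place at 2.
513 hashes to 2, h2=4; 2 taken -> place at 6.
590 hashes to 2, h2=1; 2 taken -> place at 3.
656 hashes to 2, h2=7; 2 taken -> place at 9.
980 hashes to 5; slot 5 is free -> place at 5.
929 hashes to 3, h2=10; 3,2 taken -> place at 1.
102 hashes to 4; slot 4 is free -> place at 4.
964 hashes to 2, h2=5; 2 taken -> place at 7.
Table: [-, 929, 315, 590, 102, 980, 513, 964, -, 656, -]

3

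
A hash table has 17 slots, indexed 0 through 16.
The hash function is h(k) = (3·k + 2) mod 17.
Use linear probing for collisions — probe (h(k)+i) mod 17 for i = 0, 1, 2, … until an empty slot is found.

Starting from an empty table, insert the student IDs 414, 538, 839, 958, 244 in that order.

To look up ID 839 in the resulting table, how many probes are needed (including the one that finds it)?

414: h=3 => slot 3
538: h=1 => slot 1
839: h=3, probe 3,4 => slot 4
958: h=3, probe 3,4,5 => slot 5
244: h=3, probe 3,4,5,6 => slot 6
Table: [_, 538, _, 414, 839, 958, 244, _, _, _, _, _, _, _, _, _, _]
Lookup 839: h=3, probe 3,4 → found at 4.

2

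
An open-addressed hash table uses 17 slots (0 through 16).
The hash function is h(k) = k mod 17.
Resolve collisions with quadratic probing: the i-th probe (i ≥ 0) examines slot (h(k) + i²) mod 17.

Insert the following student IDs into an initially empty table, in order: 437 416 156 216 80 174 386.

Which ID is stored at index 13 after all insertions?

216

437: h=12 -> slot 12
416: h=8 -> slot 8
156: h=3 -> slot 3
216: h=12, probe 12,13 -> slot 13
80: h=12, probe 12,13,16 -> slot 16
174: h=4 -> slot 4
386: h=12, probe 12,13,16,4,11 -> slot 11
Table: [—, —, —, 156, 174, —, —, —, 416, —, —, 386, 437, 216, —, —, 80]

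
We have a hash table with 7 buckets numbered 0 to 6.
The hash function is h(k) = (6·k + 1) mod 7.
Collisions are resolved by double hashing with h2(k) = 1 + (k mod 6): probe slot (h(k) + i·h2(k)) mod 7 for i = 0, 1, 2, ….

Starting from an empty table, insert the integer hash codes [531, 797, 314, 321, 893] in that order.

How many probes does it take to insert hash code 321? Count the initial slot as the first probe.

531: h=2 => slot 2
797: h=2, h2=6, probe 2,1 => slot 1
314: h=2, h2=3, probe 2,5 => slot 5
321: h=2, h2=4, probe 2,6 => slot 6
893: h=4 => slot 4
Table: [_, 797, 531, _, 893, 314, 321]

2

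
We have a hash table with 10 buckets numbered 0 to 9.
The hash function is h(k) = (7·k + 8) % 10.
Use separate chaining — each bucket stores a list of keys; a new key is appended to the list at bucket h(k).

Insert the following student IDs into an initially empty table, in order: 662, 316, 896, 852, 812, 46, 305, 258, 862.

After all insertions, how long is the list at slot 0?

3

662 -> bucket 2
316 -> bucket 0
896 -> bucket 0 (collision)
852 -> bucket 2 (collision)
812 -> bucket 2 (collision)
46 -> bucket 0 (collision)
305 -> bucket 3
258 -> bucket 4
862 -> bucket 2 (collision)
Final buckets:
0: 316 -> 896 -> 46
1: ∅
2: 662 -> 852 -> 812 -> 862
3: 305
4: 258
5: ∅
6: ∅
7: ∅
8: ∅
9: ∅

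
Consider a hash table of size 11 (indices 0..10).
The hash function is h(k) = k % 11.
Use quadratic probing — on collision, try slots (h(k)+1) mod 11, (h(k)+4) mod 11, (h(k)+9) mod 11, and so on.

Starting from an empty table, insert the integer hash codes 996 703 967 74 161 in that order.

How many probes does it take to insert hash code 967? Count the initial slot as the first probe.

996: h=6 → slot 6
703: h=10 → slot 10
967: h=10, probe 10,0 → slot 0
74: h=8 → slot 8
161: h=7 → slot 7
Table: [967, ., ., ., ., ., 996, 161, 74, ., 703]

2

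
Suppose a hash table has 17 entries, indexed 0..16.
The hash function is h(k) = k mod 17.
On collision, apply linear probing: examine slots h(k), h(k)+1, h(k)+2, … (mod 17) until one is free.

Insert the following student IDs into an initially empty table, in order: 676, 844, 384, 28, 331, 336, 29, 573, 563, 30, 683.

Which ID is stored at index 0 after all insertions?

30

Insert 676: h=13, slot 13 empty → index 13.
Insert 844: h=11, slot 11 empty → index 11.
Insert 384: h=10, slot 10 empty → index 10.
Insert 28: h=11, slot 11 occupied → index 12.
Insert 331: h=8, slot 8 empty → index 8.
Insert 336: h=13, slot 13 occupied → index 14.
Insert 29: h=12, slots 12,13,14 occupied → index 15.
Insert 573: h=12, slots 12,13,14,15 occupied → index 16.
Insert 563: h=2, slot 2 empty → index 2.
Insert 30: h=13, slots 13,14,15,16 occupied → index 0.
Insert 683: h=3, slot 3 empty → index 3.
Table: [30, ., 563, 683, ., ., ., ., 331, ., 384, 844, 28, 676, 336, 29, 573]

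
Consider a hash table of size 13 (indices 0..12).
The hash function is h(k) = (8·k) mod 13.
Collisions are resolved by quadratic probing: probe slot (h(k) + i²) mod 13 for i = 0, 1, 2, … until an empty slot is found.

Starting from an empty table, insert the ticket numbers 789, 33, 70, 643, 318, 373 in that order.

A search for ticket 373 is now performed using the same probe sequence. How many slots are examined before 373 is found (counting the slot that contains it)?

2

789 hashes to 7; slot 7 is free → place at 7.
33 hashes to 4; slot 4 is free → place at 4.
70 hashes to 1; slot 1 is free → place at 1.
643 hashes to 9; slot 9 is free → place at 9.
318 hashes to 9; 9 taken → place at 10.
373 hashes to 7; 7 taken → place at 8.
Table: [-, 70, -, -, 33, -, -, 789, 373, 643, 318, -, -]
Lookup 373: h=7, probe 7,8 → found at 8.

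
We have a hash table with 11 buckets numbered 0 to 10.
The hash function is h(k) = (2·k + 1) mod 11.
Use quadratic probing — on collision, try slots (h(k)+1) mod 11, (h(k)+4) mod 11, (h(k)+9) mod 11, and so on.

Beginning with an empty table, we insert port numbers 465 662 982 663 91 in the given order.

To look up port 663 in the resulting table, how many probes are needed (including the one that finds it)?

3

465: h=7 => slot 7
662: h=5 => slot 5
982: h=7, probe 7,8 => slot 8
663: h=7, probe 7,8,0 => slot 0
91: h=7, probe 7,8,0,5,1 => slot 1
Table: [663, 91, ., ., ., 662, ., 465, 982, ., .]
Lookup 663: h=7, probe 7,8,0 → found at 0.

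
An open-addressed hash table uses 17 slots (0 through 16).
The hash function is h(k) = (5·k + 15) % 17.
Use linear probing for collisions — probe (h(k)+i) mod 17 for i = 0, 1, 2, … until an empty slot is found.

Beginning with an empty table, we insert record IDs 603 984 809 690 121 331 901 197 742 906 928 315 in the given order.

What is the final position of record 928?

1

603: h=4 → slot 4
984: h=5 → slot 5
809: h=14 → slot 14
690: h=14, probe 14,15 → slot 15
121: h=8 → slot 8
331: h=4, probe 4,5,6 → slot 6
901: h=15, probe 15,16 → slot 16
197: h=14, probe 14,15,16,0 → slot 0
742: h=2 → slot 2
906: h=6, probe 6,7 → slot 7
928: h=14, probe 14,15,16,0,1 → slot 1
315: h=9 → slot 9
Table: [197, 928, 742, _, 603, 984, 331, 906, 121, 315, _, _, _, _, 809, 690, 901]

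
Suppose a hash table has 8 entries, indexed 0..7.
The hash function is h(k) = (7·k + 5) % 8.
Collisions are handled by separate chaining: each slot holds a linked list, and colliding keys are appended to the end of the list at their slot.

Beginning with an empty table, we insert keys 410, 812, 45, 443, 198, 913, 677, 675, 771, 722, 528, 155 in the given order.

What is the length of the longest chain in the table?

4

410 -> bucket 3
812 -> bucket 1
45 -> bucket 0
443 -> bucket 2
198 -> bucket 7
913 -> bucket 4
677 -> bucket 0 (collision)
675 -> bucket 2 (collision)
771 -> bucket 2 (collision)
722 -> bucket 3 (collision)
528 -> bucket 5
155 -> bucket 2 (collision)
Final buckets:
0: 45 -> 677
1: 812
2: 443 -> 675 -> 771 -> 155
3: 410 -> 722
4: 913
5: 528
6: —
7: 198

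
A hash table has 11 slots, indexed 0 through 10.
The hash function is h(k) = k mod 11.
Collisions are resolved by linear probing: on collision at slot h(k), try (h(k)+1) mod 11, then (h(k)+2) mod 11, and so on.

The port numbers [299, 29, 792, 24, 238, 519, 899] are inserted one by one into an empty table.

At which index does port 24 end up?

3

299 hashes to 2; slot 2 is free => place at 2.
29 hashes to 7; slot 7 is free => place at 7.
792 hashes to 0; slot 0 is free => place at 0.
24 hashes to 2; 2 taken => place at 3.
238 hashes to 7; 7 taken => place at 8.
519 hashes to 2; 2,3 taken => place at 4.
899 hashes to 8; 8 taken => place at 9.
Table: [792, —, 299, 24, 519, —, —, 29, 238, 899, —]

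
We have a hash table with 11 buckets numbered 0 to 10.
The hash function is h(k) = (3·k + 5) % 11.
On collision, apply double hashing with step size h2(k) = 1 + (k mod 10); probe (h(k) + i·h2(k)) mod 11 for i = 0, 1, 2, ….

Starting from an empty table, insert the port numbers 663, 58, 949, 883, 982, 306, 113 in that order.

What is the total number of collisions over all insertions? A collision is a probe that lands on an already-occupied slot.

6

663: h=3 => slot 3
58: h=3, h2=9, probe 3,1 => slot 1
949: h=3, h2=10, probe 3,2 => slot 2
883: h=3, h2=4, probe 3,7 => slot 7
982: h=3, h2=3, probe 3,6 => slot 6
306: h=10 => slot 10
113: h=3, h2=4, probe 3,7,0 => slot 0
Table: [113, 58, 949, 663, -, -, 982, 883, -, -, 306]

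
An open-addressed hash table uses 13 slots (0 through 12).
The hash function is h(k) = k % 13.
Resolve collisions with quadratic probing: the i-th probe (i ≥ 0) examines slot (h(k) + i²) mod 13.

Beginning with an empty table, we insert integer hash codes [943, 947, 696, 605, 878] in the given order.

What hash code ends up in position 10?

Insert 943: h=7, slot 7 empty => index 7.
Insert 947: h=11, slot 11 empty => index 11.
Insert 696: h=7, slot 7 occupied => index 8.
Insert 605: h=7, slots 7,8,11 occupied => index 3.
Insert 878: h=7, slots 7,8,11,3 occupied => index 10.
Table: [_, _, _, 605, _, _, _, 943, 696, _, 878, 947, _]

878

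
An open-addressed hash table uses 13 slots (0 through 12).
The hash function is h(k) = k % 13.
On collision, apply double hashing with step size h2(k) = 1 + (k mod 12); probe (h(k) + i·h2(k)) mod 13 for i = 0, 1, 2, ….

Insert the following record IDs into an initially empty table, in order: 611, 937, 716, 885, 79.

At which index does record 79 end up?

9

611 hashes to 0; slot 0 is free -> place at 0.
937 hashes to 1; slot 1 is free -> place at 1.
716 hashes to 1, h2=9; 1 taken -> place at 10.
885 hashes to 1, h2=10; 1 taken -> place at 11.
79 hashes to 1, h2=8; 1 taken -> place at 9.
Table: [611, 937, -, -, -, -, -, -, -, 79, 716, 885, -]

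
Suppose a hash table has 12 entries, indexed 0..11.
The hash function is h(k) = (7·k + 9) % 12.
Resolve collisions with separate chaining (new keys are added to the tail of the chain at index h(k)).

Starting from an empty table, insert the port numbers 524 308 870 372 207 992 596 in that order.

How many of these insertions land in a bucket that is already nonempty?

524 -> bucket 5
308 -> bucket 5 (collision)
870 -> bucket 3
372 -> bucket 9
207 -> bucket 6
992 -> bucket 5 (collision)
596 -> bucket 5 (collision)
Final buckets:
0: -
1: -
2: -
3: 870
4: -
5: 524 -> 308 -> 992 -> 596
6: 207
7: -
8: -
9: 372
10: -
11: -

3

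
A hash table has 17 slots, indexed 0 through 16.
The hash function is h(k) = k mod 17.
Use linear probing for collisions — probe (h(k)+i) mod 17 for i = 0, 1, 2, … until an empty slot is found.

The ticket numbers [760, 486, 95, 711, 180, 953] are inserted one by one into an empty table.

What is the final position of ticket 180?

13

760: h=12 => slot 12
486: h=10 => slot 10
95: h=10, probe 10,11 => slot 11
711: h=14 => slot 14
180: h=10, probe 10,11,12,13 => slot 13
953: h=1 => slot 1
Table: [-, 953, -, -, -, -, -, -, -, -, 486, 95, 760, 180, 711, -, -]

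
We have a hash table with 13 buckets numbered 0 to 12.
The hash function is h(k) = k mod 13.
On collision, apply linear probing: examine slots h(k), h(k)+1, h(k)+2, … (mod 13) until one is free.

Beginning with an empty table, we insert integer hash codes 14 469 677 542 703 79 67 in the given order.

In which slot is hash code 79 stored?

5

14 hashes to 1; slot 1 is free -> place at 1.
469 hashes to 1; 1 taken -> place at 2.
677 hashes to 1; 1,2 taken -> place at 3.
542 hashes to 9; slot 9 is free -> place at 9.
703 hashes to 1; 1,2,3 taken -> place at 4.
79 hashes to 1; 1,2,3,4 taken -> place at 5.
67 hashes to 2; 2,3,4,5 taken -> place at 6.
Table: [., 14, 469, 677, 703, 79, 67, ., ., 542, ., ., .]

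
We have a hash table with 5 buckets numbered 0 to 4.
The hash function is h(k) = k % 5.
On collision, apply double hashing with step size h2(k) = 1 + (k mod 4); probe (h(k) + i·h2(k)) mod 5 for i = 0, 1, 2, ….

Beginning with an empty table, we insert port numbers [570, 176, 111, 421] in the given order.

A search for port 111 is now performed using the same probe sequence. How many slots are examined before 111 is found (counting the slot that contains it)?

570: h=0 -> slot 0
176: h=1 -> slot 1
111: h=1, h2=4, probe 1,0,4 -> slot 4
421: h=1, h2=2, probe 1,3 -> slot 3
Table: [570, 176, _, 421, 111]
Lookup 111: h=1, h2=4, probe 1,0,4 → found at 4.

3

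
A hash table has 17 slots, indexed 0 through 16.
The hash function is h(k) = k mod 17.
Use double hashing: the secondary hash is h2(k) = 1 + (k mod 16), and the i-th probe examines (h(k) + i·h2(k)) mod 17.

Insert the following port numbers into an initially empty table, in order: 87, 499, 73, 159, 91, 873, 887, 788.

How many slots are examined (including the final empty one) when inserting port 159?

Insert 87: h=2, slot 2 empty → index 2.
Insert 499: h=6, slot 6 empty → index 6.
Insert 73: h=5, slot 5 empty → index 5.
Insert 159: h=6, h2=16, slots 6,5 occupied → index 4.
Insert 91: h=6, h2=12, slot 6 occupied → index 1.
Insert 873: h=6, h2=10, slot 6 occupied → index 16.
Insert 887: h=3, slot 3 empty → index 3.
Insert 788: h=6, h2=5, slot 6 occupied → index 11.
Table: [_, 91, 87, 887, 159, 73, 499, _, _, _, _, 788, _, _, _, _, 873]

3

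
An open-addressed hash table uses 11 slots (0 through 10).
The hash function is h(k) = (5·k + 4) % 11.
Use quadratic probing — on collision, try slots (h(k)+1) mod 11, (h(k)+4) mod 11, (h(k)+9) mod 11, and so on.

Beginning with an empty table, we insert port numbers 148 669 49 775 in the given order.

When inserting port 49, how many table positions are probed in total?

148: h=7 => slot 7
669: h=5 => slot 5
49: h=7, probe 7,8 => slot 8
775: h=7, probe 7,8,0 => slot 0
Table: [775, ., ., ., ., 669, ., 148, 49, ., .]

2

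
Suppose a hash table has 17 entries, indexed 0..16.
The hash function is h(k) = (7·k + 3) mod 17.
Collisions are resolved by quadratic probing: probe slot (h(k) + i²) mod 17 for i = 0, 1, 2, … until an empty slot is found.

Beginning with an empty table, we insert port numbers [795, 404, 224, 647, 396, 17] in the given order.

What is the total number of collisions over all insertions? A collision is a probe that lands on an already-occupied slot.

Insert 795: h=9, slot 9 empty => index 9.
Insert 404: h=9, slot 9 occupied => index 10.
Insert 224: h=7, slot 7 empty => index 7.
Insert 647: h=10, slot 10 occupied => index 11.
Insert 396: h=4, slot 4 empty => index 4.
Insert 17: h=3, slot 3 empty => index 3.
Table: [-, -, -, 17, 396, -, -, 224, -, 795, 404, 647, -, -, -, -, -]

2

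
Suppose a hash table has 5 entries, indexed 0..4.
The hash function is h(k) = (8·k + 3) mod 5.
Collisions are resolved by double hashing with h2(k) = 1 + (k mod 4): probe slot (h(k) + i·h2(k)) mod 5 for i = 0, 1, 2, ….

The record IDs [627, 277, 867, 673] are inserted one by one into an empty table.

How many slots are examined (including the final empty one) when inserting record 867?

Insert 627: h=4, slot 4 empty => index 4.
Insert 277: h=4, h2=2, slot 4 occupied => index 1.
Insert 867: h=4, h2=4, slot 4 occupied => index 3.
Insert 673: h=2, slot 2 empty => index 2.
Table: [_, 277, 673, 867, 627]

2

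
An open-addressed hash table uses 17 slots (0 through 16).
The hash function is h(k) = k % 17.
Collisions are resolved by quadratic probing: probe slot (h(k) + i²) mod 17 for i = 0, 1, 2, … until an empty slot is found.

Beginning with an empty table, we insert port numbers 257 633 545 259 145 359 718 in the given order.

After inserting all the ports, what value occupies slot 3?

257 hashes to 2; slot 2 is free => place at 2.
633 hashes to 4; slot 4 is free => place at 4.
545 hashes to 1; slot 1 is free => place at 1.
259 hashes to 4; 4 taken => place at 5.
145 hashes to 9; slot 9 is free => place at 9.
359 hashes to 2; 2 taken => place at 3.
718 hashes to 4; 4,5 taken => place at 8.
Table: [∅, 545, 257, 359, 633, 259, ∅, ∅, 718, 145, ∅, ∅, ∅, ∅, ∅, ∅, ∅]

359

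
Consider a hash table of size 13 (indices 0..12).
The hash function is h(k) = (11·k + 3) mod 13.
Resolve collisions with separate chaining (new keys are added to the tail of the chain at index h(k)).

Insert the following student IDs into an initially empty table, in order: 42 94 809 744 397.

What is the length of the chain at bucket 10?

4

42 -> bucket 10
94 -> bucket 10 (collision)
809 -> bucket 10 (collision)
744 -> bucket 10 (collision)
397 -> bucket 2
Final buckets:
0: -
1: -
2: 397
3: -
4: -
5: -
6: -
7: -
8: -
9: -
10: 42 -> 94 -> 809 -> 744
11: -
12: -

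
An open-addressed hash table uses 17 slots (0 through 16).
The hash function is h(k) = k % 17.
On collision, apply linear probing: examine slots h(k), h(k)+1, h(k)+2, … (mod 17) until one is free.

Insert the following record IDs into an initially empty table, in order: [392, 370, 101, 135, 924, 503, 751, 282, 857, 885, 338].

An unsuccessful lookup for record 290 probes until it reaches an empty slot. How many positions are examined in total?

4

392 hashes to 1; slot 1 is free → place at 1.
370 hashes to 13; slot 13 is free → place at 13.
101 hashes to 16; slot 16 is free → place at 16.
135 hashes to 16; 16 taken → place at 0.
924 hashes to 6; slot 6 is free → place at 6.
503 hashes to 10; slot 10 is free → place at 10.
751 hashes to 3; slot 3 is free → place at 3.
282 hashes to 10; 10 taken → place at 11.
857 hashes to 7; slot 7 is free → place at 7.
885 hashes to 1; 1 taken → place at 2.
338 hashes to 15; slot 15 is free → place at 15.
Table: [135, 392, 885, 751, —, —, 924, 857, —, —, 503, 282, —, 370, —, 338, 101]
Lookup 290: h=1, probe 1,2,3,4 → slot 4 empty, not found.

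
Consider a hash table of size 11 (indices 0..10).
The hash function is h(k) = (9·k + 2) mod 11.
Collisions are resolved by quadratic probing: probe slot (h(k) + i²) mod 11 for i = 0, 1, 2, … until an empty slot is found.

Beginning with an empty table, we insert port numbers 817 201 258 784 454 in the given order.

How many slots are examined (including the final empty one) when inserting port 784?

817: h=7 -> slot 7
201: h=7, probe 7,8 -> slot 8
258: h=3 -> slot 3
784: h=7, probe 7,8,0 -> slot 0
454: h=7, probe 7,8,0,5 -> slot 5
Table: [784, _, _, 258, _, 454, _, 817, 201, _, _]

3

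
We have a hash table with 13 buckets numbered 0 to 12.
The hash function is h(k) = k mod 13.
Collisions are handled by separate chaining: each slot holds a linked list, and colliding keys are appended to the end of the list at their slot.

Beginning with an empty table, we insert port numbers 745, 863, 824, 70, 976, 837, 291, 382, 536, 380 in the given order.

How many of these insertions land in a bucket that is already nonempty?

745 -> bucket 4
863 -> bucket 5
824 -> bucket 5 (collision)
70 -> bucket 5 (collision)
976 -> bucket 1
837 -> bucket 5 (collision)
291 -> bucket 5 (collision)
382 -> bucket 5 (collision)
536 -> bucket 3
380 -> bucket 3 (collision)
Final buckets:
0: ∅
1: 976
2: ∅
3: 536 -> 380
4: 745
5: 863 -> 824 -> 70 -> 837 -> 291 -> 382
6: ∅
7: ∅
8: ∅
9: ∅
10: ∅
11: ∅
12: ∅

6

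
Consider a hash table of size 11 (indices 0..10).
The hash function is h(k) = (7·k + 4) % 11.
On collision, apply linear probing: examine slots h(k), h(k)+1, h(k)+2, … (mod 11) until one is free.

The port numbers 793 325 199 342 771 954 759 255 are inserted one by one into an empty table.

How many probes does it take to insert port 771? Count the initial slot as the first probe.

5

793: h=0 → slot 0
325: h=2 → slot 2
199: h=0, probe 0,1 → slot 1
342: h=0, probe 0,1,2,3 → slot 3
771: h=0, probe 0,1,2,3,4 → slot 4
954: h=5 → slot 5
759: h=4, probe 4,5,6 → slot 6
255: h=7 → slot 7
Table: [793, 199, 325, 342, 771, 954, 759, 255, ., ., .]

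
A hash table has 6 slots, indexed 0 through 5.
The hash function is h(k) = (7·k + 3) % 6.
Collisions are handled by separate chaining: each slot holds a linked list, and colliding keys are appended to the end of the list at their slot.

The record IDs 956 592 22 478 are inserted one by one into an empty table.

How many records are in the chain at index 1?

3

Insert 956: h=5, bucket 5 empty -> new chain.
Insert 592: h=1, bucket 1 empty -> new chain.
Insert 22: h=1, bucket 1 nonempty -> append to chain.
Insert 478: h=1, bucket 1 nonempty -> append to chain.
Final buckets:
0: _
1: 592 -> 22 -> 478
2: _
3: _
4: _
5: 956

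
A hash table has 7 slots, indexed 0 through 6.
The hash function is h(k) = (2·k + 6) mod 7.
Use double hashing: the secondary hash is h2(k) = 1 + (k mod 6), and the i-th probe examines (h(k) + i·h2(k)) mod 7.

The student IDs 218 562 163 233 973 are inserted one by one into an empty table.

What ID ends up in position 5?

218 hashes to 1; slot 1 is free → place at 1.
562 hashes to 3; slot 3 is free → place at 3.
163 hashes to 3, h2=2; 3 taken → place at 5.
233 hashes to 3, h2=6; 3 taken → place at 2.
973 hashes to 6; slot 6 is free → place at 6.
Table: [∅, 218, 233, 562, ∅, 163, 973]

163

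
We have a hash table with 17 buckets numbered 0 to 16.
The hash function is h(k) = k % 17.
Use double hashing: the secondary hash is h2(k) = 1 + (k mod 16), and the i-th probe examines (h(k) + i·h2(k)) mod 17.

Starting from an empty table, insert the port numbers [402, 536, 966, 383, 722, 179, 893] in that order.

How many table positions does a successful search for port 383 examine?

Insert 402: h=11, slot 11 empty => index 11.
Insert 536: h=9, slot 9 empty => index 9.
Insert 966: h=14, slot 14 empty => index 14.
Insert 383: h=9, h2=16, slot 9 occupied => index 8.
Insert 722: h=8, h2=3, slots 8,11,14 occupied => index 0.
Insert 179: h=9, h2=4, slot 9 occupied => index 13.
Insert 893: h=9, h2=14, slot 9 occupied => index 6.
Table: [722, ., ., ., ., ., 893, ., 383, 536, ., 402, ., 179, 966, ., .]
Lookup 383: h=9, h2=16, probe 9,8 → found at 8.

2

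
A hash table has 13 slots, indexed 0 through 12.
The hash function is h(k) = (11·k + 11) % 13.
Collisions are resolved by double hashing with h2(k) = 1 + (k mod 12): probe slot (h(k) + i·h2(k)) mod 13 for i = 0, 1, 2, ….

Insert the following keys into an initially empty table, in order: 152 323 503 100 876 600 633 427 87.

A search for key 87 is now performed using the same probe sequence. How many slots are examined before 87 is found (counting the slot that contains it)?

Insert 152: h=6, slot 6 empty => index 6.
Insert 323: h=2, slot 2 empty => index 2.
Insert 503: h=6, h2=12, slot 6 occupied => index 5.
Insert 100: h=6, h2=5, slot 6 occupied => index 11.
Insert 876: h=1, slot 1 empty => index 1.
Insert 600: h=7, slot 7 empty => index 7.
Insert 633: h=6, h2=10, slot 6 occupied => index 3.
Insert 427: h=2, h2=8, slot 2 occupied => index 10.
Insert 87: h=6, h2=4, slots 6,10,1,5 occupied => index 9.
Table: [—, 876, 323, 633, —, 503, 152, 600, —, 87, 427, 100, —]
Lookup 87: h=6, h2=4, probe 6,10,1,5,9 → found at 9.

5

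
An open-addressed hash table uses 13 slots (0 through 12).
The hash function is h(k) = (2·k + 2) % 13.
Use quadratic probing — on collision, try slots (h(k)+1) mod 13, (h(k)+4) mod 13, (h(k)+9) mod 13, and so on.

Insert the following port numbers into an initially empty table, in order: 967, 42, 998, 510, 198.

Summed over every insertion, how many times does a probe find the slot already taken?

967: h=12 => slot 12
42: h=8 => slot 8
998: h=9 => slot 9
510: h=8, probe 8,9,12,4 => slot 4
198: h=8, probe 8,9,12,4,11 => slot 11
Table: [., ., ., ., 510, ., ., ., 42, 998, ., 198, 967]

7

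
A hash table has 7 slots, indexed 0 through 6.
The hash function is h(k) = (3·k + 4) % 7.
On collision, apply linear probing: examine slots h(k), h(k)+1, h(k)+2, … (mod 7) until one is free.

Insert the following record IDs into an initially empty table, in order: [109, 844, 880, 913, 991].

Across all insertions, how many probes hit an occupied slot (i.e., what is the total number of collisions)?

3

109 hashes to 2; slot 2 is free → place at 2.
844 hashes to 2; 2 taken → place at 3.
880 hashes to 5; slot 5 is free → place at 5.
913 hashes to 6; slot 6 is free → place at 6.
991 hashes to 2; 2,3 taken → place at 4.
Table: [., ., 109, 844, 991, 880, 913]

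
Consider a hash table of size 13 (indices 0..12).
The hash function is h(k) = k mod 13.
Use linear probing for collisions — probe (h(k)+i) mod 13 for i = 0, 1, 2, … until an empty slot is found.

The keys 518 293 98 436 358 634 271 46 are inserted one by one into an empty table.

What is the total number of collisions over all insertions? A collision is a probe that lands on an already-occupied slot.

17

Insert 518: h=11, slot 11 empty → index 11.
Insert 293: h=7, slot 7 empty → index 7.
Insert 98: h=7, slot 7 occupied → index 8.
Insert 436: h=7, slots 7,8 occupied → index 9.
Insert 358: h=7, slots 7,8,9 occupied → index 10.
Insert 634: h=10, slots 10,11 occupied → index 12.
Insert 271: h=11, slots 11,12 occupied → index 0.
Insert 46: h=7, slots 7,8,9,10,11,12,0 occupied → index 1.
Table: [271, 46, -, -, -, -, -, 293, 98, 436, 358, 518, 634]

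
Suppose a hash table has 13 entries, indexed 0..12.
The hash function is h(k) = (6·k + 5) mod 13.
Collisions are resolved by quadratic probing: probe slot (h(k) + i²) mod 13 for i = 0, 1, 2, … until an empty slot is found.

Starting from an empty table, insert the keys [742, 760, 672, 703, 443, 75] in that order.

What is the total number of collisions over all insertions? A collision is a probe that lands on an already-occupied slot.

742 hashes to 11; slot 11 is free → place at 11.
760 hashes to 2; slot 2 is free → place at 2.
672 hashes to 7; slot 7 is free → place at 7.
703 hashes to 11; 11 taken → place at 12.
443 hashes to 11; 11,12,2,7 taken → place at 1.
75 hashes to 0; slot 0 is free → place at 0.
Table: [75, 443, 760, _, _, _, _, 672, _, _, _, 742, 703]

5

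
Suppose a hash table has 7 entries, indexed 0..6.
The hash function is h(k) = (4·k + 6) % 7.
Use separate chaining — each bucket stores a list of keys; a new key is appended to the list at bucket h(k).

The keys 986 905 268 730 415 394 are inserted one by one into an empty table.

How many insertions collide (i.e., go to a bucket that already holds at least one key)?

986 → bucket 2
905 → bucket 0
268 → bucket 0 (collision)
730 → bucket 0 (collision)
415 → bucket 0 (collision)
394 → bucket 0 (collision)
Final buckets:
0: 905 -> 268 -> 730 -> 415 -> 394
1: —
2: 986
3: —
4: —
5: —
6: —

4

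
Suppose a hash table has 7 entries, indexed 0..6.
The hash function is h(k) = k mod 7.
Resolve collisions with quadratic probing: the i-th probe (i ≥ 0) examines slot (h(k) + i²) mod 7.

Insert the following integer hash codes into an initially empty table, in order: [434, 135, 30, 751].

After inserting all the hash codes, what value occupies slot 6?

751

Insert 434: h=0, slot 0 empty => index 0.
Insert 135: h=2, slot 2 empty => index 2.
Insert 30: h=2, slot 2 occupied => index 3.
Insert 751: h=2, slots 2,3 occupied => index 6.
Table: [434, ., 135, 30, ., ., 751]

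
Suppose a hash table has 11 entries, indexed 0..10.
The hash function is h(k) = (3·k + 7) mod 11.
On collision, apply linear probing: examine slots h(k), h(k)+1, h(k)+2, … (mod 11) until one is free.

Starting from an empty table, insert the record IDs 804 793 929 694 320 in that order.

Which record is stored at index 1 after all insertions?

804: h=10 => slot 10
793: h=10, probe 10,0 => slot 0
929: h=0, probe 0,1 => slot 1
694: h=10, probe 10,0,1,2 => slot 2
320: h=10, probe 10,0,1,2,3 => slot 3
Table: [793, 929, 694, 320, —, —, —, —, —, —, 804]

929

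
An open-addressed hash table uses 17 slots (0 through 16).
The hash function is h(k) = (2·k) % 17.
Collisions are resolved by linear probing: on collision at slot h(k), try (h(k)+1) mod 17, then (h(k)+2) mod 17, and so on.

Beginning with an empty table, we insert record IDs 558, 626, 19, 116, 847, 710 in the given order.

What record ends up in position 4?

558: h=11 → slot 11
626: h=11, probe 11,12 → slot 12
19: h=4 → slot 4
116: h=11, probe 11,12,13 → slot 13
847: h=11, probe 11,12,13,14 → slot 14
710: h=9 → slot 9
Table: [-, -, -, -, 19, -, -, -, -, 710, -, 558, 626, 116, 847, -, -]

19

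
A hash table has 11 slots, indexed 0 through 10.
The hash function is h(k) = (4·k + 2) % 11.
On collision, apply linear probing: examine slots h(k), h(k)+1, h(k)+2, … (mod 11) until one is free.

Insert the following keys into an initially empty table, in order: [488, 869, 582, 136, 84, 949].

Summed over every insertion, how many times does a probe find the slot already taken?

Insert 488: h=7, slot 7 empty → index 7.
Insert 869: h=2, slot 2 empty → index 2.
Insert 582: h=9, slot 9 empty → index 9.
Insert 136: h=7, slot 7 occupied → index 8.
Insert 84: h=8, slots 8,9 occupied → index 10.
Insert 949: h=3, slot 3 empty → index 3.
Table: [_, _, 869, 949, _, _, _, 488, 136, 582, 84]

3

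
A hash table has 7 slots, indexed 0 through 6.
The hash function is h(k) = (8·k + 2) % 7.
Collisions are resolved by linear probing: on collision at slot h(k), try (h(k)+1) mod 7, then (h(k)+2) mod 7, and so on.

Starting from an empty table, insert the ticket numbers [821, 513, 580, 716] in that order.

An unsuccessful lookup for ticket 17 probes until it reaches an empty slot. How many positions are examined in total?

3

821: h=4 -> slot 4
513: h=4, probe 4,5 -> slot 5
580: h=1 -> slot 1
716: h=4, probe 4,5,6 -> slot 6
Table: [∅, 580, ∅, ∅, 821, 513, 716]
Lookup 17: h=5, probe 5,6,0 → slot 0 empty, not found.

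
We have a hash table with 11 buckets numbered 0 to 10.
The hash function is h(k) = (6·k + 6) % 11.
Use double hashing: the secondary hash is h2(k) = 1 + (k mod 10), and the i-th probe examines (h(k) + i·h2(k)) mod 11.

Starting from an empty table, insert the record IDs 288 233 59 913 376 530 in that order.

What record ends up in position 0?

233

Insert 288: h=7, slot 7 empty → index 7.
Insert 233: h=7, h2=4, slot 7 occupied → index 0.
Insert 59: h=8, slot 8 empty → index 8.
Insert 913: h=6, slot 6 empty → index 6.
Insert 376: h=7, h2=7, slot 7 occupied → index 3.
Insert 530: h=7, h2=1, slots 7,8 occupied → index 9.
Table: [233, ∅, ∅, 376, ∅, ∅, 913, 288, 59, 530, ∅]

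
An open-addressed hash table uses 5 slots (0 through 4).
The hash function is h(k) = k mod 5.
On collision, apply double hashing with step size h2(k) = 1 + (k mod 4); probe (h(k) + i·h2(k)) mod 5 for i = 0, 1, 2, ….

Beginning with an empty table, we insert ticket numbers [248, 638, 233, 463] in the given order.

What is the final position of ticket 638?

248: h=3 => slot 3
638: h=3, h2=3, probe 3,1 => slot 1
233: h=3, h2=2, probe 3,0 => slot 0
463: h=3, h2=4, probe 3,2 => slot 2
Table: [233, 638, 463, 248, -]

1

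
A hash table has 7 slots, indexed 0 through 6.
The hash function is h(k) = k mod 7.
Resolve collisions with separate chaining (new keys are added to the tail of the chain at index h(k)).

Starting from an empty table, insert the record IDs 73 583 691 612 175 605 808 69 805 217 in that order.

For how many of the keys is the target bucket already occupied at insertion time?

Insert 73: h=3, bucket 3 empty → new chain.
Insert 583: h=2, bucket 2 empty → new chain.
Insert 691: h=5, bucket 5 empty → new chain.
Insert 612: h=3, bucket 3 nonempty → append to chain.
Insert 175: h=0, bucket 0 empty → new chain.
Insert 605: h=3, bucket 3 nonempty → append to chain.
Insert 808: h=3, bucket 3 nonempty → append to chain.
Insert 69: h=6, bucket 6 empty → new chain.
Insert 805: h=0, bucket 0 nonempty → append to chain.
Insert 217: h=0, bucket 0 nonempty → append to chain.
Final buckets:
0: 175 -> 805 -> 217
1: -
2: 583
3: 73 -> 612 -> 605 -> 808
4: -
5: 691
6: 69

5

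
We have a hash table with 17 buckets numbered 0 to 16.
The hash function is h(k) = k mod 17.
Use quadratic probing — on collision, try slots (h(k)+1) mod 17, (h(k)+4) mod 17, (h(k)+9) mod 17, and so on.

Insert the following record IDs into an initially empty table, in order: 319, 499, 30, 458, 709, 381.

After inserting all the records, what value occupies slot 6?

Insert 319: h=13, slot 13 empty -> index 13.
Insert 499: h=6, slot 6 empty -> index 6.
Insert 30: h=13, slot 13 occupied -> index 14.
Insert 458: h=16, slot 16 empty -> index 16.
Insert 709: h=12, slot 12 empty -> index 12.
Insert 381: h=7, slot 7 empty -> index 7.
Table: [∅, ∅, ∅, ∅, ∅, ∅, 499, 381, ∅, ∅, ∅, ∅, 709, 319, 30, ∅, 458]

499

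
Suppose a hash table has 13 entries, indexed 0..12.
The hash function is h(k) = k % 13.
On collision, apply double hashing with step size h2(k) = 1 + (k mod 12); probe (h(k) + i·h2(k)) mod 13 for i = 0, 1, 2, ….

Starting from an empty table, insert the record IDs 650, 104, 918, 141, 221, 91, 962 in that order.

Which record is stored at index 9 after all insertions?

Insert 650: h=0, slot 0 empty -> index 0.
Insert 104: h=0, h2=9, slot 0 occupied -> index 9.
Insert 918: h=8, slot 8 empty -> index 8.
Insert 141: h=11, slot 11 empty -> index 11.
Insert 221: h=0, h2=6, slot 0 occupied -> index 6.
Insert 91: h=0, h2=8, slots 0,8 occupied -> index 3.
Insert 962: h=0, h2=3, slots 0,3,6,9 occupied -> index 12.
Table: [650, ., ., 91, ., ., 221, ., 918, 104, ., 141, 962]

104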